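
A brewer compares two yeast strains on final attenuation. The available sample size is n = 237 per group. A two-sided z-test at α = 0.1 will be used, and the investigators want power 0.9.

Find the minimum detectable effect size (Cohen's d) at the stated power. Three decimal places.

d ≈ 0.269

Required noncentrality: δ = z_{0.05} + z_{0.10} = 1.645 + 1.282 = 2.926.
(The second rejection-region term Φ(−δ − z_{α/2}) is negligible and dropped.)
δ = d·√(n/2) ⇒ d = δ/√(n/2) = 2.926/√(237/2) = 0.2688.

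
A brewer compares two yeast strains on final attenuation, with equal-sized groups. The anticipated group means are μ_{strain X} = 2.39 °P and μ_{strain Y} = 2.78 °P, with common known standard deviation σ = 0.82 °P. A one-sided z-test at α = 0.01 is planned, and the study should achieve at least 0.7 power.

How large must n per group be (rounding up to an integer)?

Standardized effect: d = |μ_{strain X} − μ_{strain Y}| / σ = |2.39 − 2.78| / 0.82 = 0.4756
Set Φ(δ − 2.326) = 0.7; then δ − 2.326 = Φ⁻¹(0.7) = 0.524, giving δ = 2.851.
δ = d·√(n/2) ⇒ n = 2(δ/d)² = 2 × (2.851 / 0.4756)² = 71.85.
Round up to the next whole unit.

n = 72 per group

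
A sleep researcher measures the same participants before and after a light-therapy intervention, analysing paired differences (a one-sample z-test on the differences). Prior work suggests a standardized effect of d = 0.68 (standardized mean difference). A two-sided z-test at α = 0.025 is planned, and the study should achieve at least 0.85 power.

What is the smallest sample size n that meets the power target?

For power 0.85 need Φ(δ − z_{0.0125}) = 0.85, so δ = z_{0.0125} + z_{0.15} = 2.241 + 1.036 = 3.278.
(For δ > 0 the lower-tail rejection region contributes negligibly to power, so the one-term inversion is standard.)
δ = d·√n ⇒ n = (δ/d)² = (3.278 / 0.68)² = 23.24.
Round up to the next whole unit.

n = 24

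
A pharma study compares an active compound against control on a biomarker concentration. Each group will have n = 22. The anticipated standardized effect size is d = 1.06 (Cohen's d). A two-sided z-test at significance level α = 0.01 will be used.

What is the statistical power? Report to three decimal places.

Noncentrality parameter: δ = d·√(n/2) = 1.06 × √(22/2) = 3.5156
Two-sided α = 0.01 → critical value z_{0.005} = 2.576.
Power = Φ(δ − 2.576) + Φ(−δ − 2.576) = Φ(0.940) + Φ(-6.091) = 0.8263 + 0.0000 = 0.8263.

Power ≈ 0.826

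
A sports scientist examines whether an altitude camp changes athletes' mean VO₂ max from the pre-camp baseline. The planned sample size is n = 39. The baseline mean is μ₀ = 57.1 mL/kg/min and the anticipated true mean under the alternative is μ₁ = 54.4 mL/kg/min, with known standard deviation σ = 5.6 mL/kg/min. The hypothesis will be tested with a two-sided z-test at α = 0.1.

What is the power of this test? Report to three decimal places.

Power ≈ 0.914

Standardized effect: d = |μ₁ − μ₀| / σ = |54.4 − 57.1| / 5.6 = 0.4821
Noncentrality parameter: δ = d·√n = 0.4821 × √39 = 3.0110
Critical value for a two-sided test at α = 0.1: z_{α/2} = 1.645.
Power = Φ(δ − 1.645) + Φ(−δ − 1.645) = Φ(1.366) + Φ(-4.656) = 0.9141 + 0.0000 = 0.9141.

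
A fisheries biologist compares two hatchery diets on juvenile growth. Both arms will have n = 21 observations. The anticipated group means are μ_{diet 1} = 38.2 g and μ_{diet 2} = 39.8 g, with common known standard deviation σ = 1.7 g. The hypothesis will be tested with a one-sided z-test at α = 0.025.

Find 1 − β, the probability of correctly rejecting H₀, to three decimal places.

Power ≈ 0.862

Standardized effect: d = |μ_{diet 1} − μ_{diet 2}| / σ = |38.2 − 39.8| / 1.7 = 0.9412
Noncentrality parameter: δ = d·√(n/2) = 0.9412 × √(21/2) = 3.0498
One-sided α = 0.025 → critical value z_{0.025} = 1.960.
Power = Φ(δ − 1.960) = Φ(1.090) = 0.8621.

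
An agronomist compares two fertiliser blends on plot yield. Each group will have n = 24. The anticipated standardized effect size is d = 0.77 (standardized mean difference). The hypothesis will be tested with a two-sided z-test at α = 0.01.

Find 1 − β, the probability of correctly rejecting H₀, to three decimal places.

Noncentrality parameter: δ = d·√(n/2) = 0.77 × √(24/2) = 2.6674
Two-sided α = 0.01 → critical value z_{0.005} = 2.576.
Power = Φ(δ − 2.576) + Φ(−δ − 2.576) = Φ(0.092) + Φ(-5.243) = 0.5365 + 0.0000 = 0.5365.

Power ≈ 0.536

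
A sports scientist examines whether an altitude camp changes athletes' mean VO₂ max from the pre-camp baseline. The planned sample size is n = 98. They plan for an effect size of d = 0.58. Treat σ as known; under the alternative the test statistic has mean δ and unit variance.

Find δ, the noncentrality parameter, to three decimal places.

δ = d·√n = 0.58 × √98 = 5.7417

δ ≈ 5.742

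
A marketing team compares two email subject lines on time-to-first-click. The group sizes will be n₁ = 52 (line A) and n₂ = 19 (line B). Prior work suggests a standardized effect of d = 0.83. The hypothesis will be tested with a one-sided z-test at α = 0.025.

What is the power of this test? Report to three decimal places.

Noncentrality parameter: δ = d / √(1/n₁ + 1/n₂) = 0.83 / √(1/52 + 1/19) = 3.0962
One-sided α = 0.025 → critical value z_{0.025} = 1.960.
Power = Φ(δ − 1.960) = Φ(1.136) = 0.8721.

Power ≈ 0.872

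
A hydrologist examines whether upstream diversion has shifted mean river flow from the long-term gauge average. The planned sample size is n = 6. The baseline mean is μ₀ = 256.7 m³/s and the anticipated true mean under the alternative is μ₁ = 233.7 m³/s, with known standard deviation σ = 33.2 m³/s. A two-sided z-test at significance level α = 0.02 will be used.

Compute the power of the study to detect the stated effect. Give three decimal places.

Power ≈ 0.265

Standardized effect: d = |μ₁ − μ₀| / σ = |233.7 − 256.7| / 33.2 = 0.6928
Noncentrality parameter: δ = d·√n = 0.6928 × √6 = 1.6969
Critical value for a two-sided test at α = 0.02: z_{α/2} = 2.326.
Power = Φ(δ − 2.326) + Φ(−δ − 2.326) = Φ(-0.629) + Φ(-4.023) = 0.2645 + 0.0000 = 0.2646.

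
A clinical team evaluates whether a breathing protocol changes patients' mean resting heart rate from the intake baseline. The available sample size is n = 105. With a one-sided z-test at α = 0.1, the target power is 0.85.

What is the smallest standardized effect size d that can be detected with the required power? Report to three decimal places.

d ≈ 0.226

Required noncentrality: δ = z_{0.1} + z_{0.15} = 1.282 + 1.036 = 2.318.
δ = d·√n ⇒ d = δ/√n = 2.318/√105 = 0.2262.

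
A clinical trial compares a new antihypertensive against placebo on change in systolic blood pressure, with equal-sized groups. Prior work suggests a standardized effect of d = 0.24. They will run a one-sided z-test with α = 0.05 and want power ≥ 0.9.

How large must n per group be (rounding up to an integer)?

n = 298 per group

For power 0.9 need Φ(δ − z_{0.05}) = 0.9, so δ = z_{0.05} + z_{0.10} = 1.645 + 1.282 = 2.926.
δ = d·√(n/2) ⇒ n = 2(δ/d)² = 2 × (2.926 / 0.24)² = 297.36.
Rounding up, n = 298 per group.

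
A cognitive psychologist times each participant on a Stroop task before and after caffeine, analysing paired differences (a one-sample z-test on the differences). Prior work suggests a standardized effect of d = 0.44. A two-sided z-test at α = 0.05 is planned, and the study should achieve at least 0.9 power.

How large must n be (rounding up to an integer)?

n = 55

Set Φ(δ − 1.960) = 0.9; then δ − 1.960 = Φ⁻¹(0.9) = 1.282, giving δ = 3.242.
(Ignoring the negligible lower-tail rejection probability gives the usual closed-form inversion.)
δ = d·√n ⇒ n = (δ/d)² = (3.242 / 0.44)² = 54.27.
Round up to the next whole unit.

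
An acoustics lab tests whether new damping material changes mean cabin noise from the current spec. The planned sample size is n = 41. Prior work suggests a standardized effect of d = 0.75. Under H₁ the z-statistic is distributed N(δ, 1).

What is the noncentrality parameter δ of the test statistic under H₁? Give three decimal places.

δ = d·√n = 0.75 × √41 = 4.8023

δ ≈ 4.802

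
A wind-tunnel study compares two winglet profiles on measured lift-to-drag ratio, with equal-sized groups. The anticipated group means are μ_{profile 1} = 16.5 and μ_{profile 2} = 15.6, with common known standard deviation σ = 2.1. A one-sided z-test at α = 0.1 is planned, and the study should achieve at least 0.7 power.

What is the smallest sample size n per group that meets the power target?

Standardized effect: d = |μ_{profile 1} − μ_{profile 2}| / σ = |16.5 − 15.6| / 2.1 = 0.4286
Set Φ(δ − 1.282) = 0.7; then δ − 1.282 = Φ⁻¹(0.7) = 0.524, giving δ = 1.806.
δ = d·√(n/2) ⇒ n = 2(δ/d)² = 2 × (1.806 / 0.4286)² = 35.51.
Round up to the next whole unit.

n = 36 per group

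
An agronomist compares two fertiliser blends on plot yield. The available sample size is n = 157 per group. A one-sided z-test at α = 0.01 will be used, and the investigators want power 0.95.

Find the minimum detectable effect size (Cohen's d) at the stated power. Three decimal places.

Need Φ(δ − 2.326) = 0.95, so δ = 2.326 + 1.645 = 3.971.
δ = d·√(n/2) ⇒ d = δ/√(n/2) = 3.971/√(157/2) = 0.4482.

d ≈ 0.448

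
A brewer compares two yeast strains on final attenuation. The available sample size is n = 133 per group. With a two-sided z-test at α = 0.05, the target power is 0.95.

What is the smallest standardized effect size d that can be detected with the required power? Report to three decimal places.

Need Φ(δ − 1.960) = 0.95, so δ = 1.960 + 1.645 = 3.605.
(Lower-tail contribution to power is negligible for δ > 0.)
δ = d·√(n/2) ⇒ d = δ/√(n/2) = 3.605/√(133/2) = 0.4421.

d ≈ 0.442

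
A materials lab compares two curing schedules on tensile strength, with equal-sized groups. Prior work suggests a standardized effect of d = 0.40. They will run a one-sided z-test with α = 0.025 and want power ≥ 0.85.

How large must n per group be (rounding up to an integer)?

For power 0.85 need Φ(δ − z_{0.025}) = 0.85, so δ = z_{0.025} + z_{0.15} = 1.960 + 1.036 = 2.996.
δ = d·√(n/2) ⇒ n = 2(δ/d)² = 2 × (2.996 / 0.40)² = 112.23.
Round up to the next whole unit.

n = 113 per group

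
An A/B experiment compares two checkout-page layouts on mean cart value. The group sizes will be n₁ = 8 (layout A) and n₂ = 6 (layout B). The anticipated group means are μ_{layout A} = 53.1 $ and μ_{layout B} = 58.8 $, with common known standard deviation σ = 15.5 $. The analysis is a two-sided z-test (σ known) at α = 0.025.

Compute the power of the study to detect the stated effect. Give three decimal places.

Power ≈ 0.061

Standardized effect: d = |μ_{layout A} − μ_{layout B}| / σ = |53.1 − 58.8| / 15.5 = 0.3677
Noncentrality parameter: λ = d / √(1/n₁ + 1/n₂) = 0.3677 / √(1/8 + 1/6) = 0.6809
Two-sided α = 0.025 → critical value z_{0.0125} = 2.241.
Power = Φ(λ − 2.241) + Φ(−λ − 2.241) = Φ(-1.560) + Φ(-2.922) = 0.0593 + 0.0017 = 0.0611.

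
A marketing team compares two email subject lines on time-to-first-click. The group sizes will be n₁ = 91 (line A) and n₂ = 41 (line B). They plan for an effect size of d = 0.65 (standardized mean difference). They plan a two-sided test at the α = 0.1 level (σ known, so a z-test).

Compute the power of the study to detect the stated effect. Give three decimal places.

Power ≈ 0.965

Noncentrality parameter: δ = d / √(1/n₁ + 1/n₂) = 0.65 / √(1/91 + 1/41) = 3.4557
Two-sided α = 0.1 → critical value z_{0.05} = 1.645.
Power = Φ(δ − 1.645) + Φ(−δ − 1.645) = Φ(1.811) + Φ(-5.101) = 0.9649 + 0.0000 = 0.9649.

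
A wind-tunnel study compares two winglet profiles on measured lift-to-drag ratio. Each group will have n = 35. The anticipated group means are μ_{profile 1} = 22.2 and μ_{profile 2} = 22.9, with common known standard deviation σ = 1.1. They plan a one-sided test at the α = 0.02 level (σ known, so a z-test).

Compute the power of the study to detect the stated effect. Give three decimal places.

Standardized effect: d = |μ_{profile 1} − μ_{profile 2}| / σ = |22.2 − 22.9| / 1.1 = 0.6364
Noncentrality parameter: δ = d·√(n/2) = 0.6364 × √(35/2) = 2.6621
One-sided α = 0.02 → critical value z_{0.02} = 2.054.
Power = P(Z > 2.054 − δ) = Φ(0.608) = 0.7285.

Power ≈ 0.729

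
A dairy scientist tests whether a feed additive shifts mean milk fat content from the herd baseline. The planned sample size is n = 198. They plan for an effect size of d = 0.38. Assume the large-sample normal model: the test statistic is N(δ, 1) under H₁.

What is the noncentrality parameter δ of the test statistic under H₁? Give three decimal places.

δ = d·√n = 0.38 × √198 = 5.3471

δ ≈ 5.347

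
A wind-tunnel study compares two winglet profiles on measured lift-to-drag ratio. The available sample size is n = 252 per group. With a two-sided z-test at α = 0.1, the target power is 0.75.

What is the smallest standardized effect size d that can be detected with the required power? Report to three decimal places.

d ≈ 0.207

Need Φ(δ − 1.645) = 0.75, so δ = 1.645 + 0.674 = 2.319.
(The second rejection-region term Φ(−δ − z_{α/2}) is negligible and dropped.)
δ = d·√(n/2) ⇒ d = δ/√(n/2) = 2.319/√(252/2) = 0.2066.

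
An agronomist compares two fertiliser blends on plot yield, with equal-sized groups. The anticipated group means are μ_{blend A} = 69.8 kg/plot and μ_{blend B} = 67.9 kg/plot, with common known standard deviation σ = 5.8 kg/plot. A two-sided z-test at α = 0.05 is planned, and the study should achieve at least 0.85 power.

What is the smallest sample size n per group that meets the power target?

Standardized effect: d = |μ_{blend A} − μ_{blend B}| / σ = |69.8 − 67.9| / 5.8 = 0.3276
For power 0.85 need Φ(δ − z_{0.025}) = 0.85, so δ = z_{0.025} + z_{0.15} = 1.960 + 1.036 = 2.996.
(The Φ(−δ − z_{α/2}) term is vanishingly small for δ > 0 and is dropped in the standard sample-size formula.)
δ = d·√(n/2) ⇒ n = 2(δ/d)² = 2 × (2.996 / 0.3276)² = 167.33.
Rounding up, n = 168 per group.

n = 168 per group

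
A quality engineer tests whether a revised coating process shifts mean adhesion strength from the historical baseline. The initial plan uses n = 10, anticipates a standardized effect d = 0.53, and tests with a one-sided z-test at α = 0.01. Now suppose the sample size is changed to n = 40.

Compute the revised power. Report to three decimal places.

Power ≈ 0.847

With n = 40: δ = d·√n = 0.53 × √40 = 3.3520. Critical value z_{0.01} = 2.326.
Revised power = P(Z > 2.326 − δ) = Φ(1.026) = 0.8475.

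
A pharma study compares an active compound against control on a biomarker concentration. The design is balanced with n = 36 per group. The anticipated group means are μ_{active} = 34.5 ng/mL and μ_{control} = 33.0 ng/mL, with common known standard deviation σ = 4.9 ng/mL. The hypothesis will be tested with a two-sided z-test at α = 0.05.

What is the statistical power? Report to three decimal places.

Standardized effect: d = |μ_{active} − μ_{control}| / σ = |34.5 − 33.0| / 4.9 = 0.3061
Noncentrality parameter: δ = d·√(n/2) = 0.3061 × √(36/2) = 1.2988
Two-sided α = 0.05 → critical value z_{0.025} = 1.960.
Power = Φ(δ − 1.960) + Φ(−δ − 1.960) = Φ(-0.661) + Φ(-3.259) = 0.2542 + 0.0006 = 0.2548.

Power ≈ 0.255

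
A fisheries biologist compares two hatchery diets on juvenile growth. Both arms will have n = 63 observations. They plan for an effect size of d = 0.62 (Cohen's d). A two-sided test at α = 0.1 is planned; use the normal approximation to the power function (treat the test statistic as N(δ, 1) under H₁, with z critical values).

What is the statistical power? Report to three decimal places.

Noncentrality parameter: δ = d·√(n/2) = 0.62 × √(63/2) = 3.4797
Two-sided α = 0.1 → critical value z_{0.05} = 1.645.
Power = Φ(δ − 1.645) + Φ(−δ − 1.645) = Φ(1.835) + Φ(-5.125) = 0.9667 + 0.0000 = 0.9667.

Power ≈ 0.967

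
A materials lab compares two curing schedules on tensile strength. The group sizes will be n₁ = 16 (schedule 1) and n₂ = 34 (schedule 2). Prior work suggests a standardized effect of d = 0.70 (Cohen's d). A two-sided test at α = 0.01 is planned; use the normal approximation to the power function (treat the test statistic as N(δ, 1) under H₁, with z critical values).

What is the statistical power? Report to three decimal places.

Power ≈ 0.395

Noncentrality parameter: δ = d / √(1/n₁ + 1/n₂) = 0.70 / √(1/16 + 1/34) = 2.3089
Critical value for a two-sided test at α = 0.01: z_{α/2} = 2.576.
Power = Φ(δ − 2.576) + Φ(−δ − 2.576) = Φ(-0.267) + Φ(-4.885) = 0.3948 + 0.0000 = 0.3948.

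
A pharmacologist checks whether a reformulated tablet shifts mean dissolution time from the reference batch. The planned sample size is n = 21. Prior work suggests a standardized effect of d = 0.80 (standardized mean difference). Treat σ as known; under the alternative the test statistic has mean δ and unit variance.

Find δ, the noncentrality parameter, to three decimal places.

The noncentrality parameter scales effect size by the design's sample-size factor: δ = d·√n = 0.80 × √21 = 3.6661

δ ≈ 3.666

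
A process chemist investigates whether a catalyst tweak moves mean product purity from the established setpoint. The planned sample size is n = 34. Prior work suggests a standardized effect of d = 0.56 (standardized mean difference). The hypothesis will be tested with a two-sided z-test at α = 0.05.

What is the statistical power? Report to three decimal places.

Power ≈ 0.904

Noncentrality parameter: δ = d·√n = 0.56 × √34 = 3.2653
Two-sided α = 0.05 → critical value z_{0.025} = 1.960.
Power = Φ(δ − 1.960) + Φ(−δ − 1.960) = Φ(1.305) + Φ(-5.225) = 0.9041 + 0.0000 = 0.9041.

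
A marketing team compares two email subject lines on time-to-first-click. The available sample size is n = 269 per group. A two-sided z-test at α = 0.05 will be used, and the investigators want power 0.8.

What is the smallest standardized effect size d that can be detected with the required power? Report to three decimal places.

Required noncentrality: δ = z_{0.025} + z_{0.20} = 1.960 + 0.842 = 2.802.
(Lower-tail contribution to power is negligible for δ > 0.)
δ = d·√(n/2) ⇒ d = δ/√(n/2) = 2.802/√(269/2) = 0.2416.

d ≈ 0.242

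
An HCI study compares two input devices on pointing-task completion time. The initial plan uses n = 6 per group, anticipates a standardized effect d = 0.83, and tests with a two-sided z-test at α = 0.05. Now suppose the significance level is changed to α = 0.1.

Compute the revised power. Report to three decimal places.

Power ≈ 0.419

δ = d·√(n/2) = 0.83 × √(6/2) = 1.4376 (unchanged). New critical value: z_{0.05} = 1.645.
Revised power = Φ(δ − 1.645) + Φ(−δ − 1.645) = Φ(-0.207) + Φ(-3.082) = 0.4179 + 0.0010 = 0.4189.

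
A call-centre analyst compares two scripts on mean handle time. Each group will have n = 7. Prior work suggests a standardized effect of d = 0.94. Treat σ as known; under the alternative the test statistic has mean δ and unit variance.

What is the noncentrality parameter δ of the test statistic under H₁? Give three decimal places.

δ ≈ 1.759

The noncentrality parameter scales effect size by the design's sample-size factor: δ = d·√(n/2) = 0.94 × √(7/2) = 1.7586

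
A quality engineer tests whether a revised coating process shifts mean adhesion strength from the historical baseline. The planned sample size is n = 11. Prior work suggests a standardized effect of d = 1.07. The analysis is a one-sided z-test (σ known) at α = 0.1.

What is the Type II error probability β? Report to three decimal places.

Noncentrality parameter: δ = d·√n = 1.07 × √11 = 3.5488
One-sided α = 0.1 → critical value z_{0.1} = 1.282.
Power = P(Z > 1.282 − δ) = Φ(2.267) = 0.9883.
Type II error: β = 1 − power = 1 − 0.9883 = 0.0117.

β ≈ 0.012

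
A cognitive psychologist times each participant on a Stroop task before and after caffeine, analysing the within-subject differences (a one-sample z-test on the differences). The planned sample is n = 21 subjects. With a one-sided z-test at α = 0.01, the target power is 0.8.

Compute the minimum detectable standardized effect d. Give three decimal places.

d ≈ 0.691

Need Φ(δ − 2.326) = 0.8, so δ = 2.326 + 0.842 = 3.168.
δ = d·√n ⇒ d = δ/√n = 3.168/√21 = 0.6913.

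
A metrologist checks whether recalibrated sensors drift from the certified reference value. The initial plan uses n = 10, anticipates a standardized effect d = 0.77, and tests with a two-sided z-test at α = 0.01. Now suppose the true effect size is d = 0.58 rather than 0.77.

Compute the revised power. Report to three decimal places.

Power ≈ 0.229

With d = 0.58: δ = d·√n = 0.58 × √10 = 1.8341. Critical value z_{0.005} = 2.576.
Revised power = Φ(δ − 2.576) + Φ(−δ − 2.576) = Φ(-0.742) + Φ(-4.410) = 0.2291 + 0.0000 = 0.2291.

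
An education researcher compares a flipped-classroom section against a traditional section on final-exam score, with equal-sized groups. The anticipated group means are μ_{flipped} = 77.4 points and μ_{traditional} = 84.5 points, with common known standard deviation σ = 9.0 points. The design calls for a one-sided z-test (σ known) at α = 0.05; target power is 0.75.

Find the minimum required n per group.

n = 18 per group

Standardized effect: d = |μ_{flipped} − μ_{traditional}| / σ = |77.4 − 84.5| / 9.0 = 0.7889
For power 0.75 need Φ(δ − z_{0.05}) = 0.75, so δ = z_{0.05} + z_{0.25} = 1.645 + 0.674 = 2.319.
δ = d·√(n/2) ⇒ n = 2(δ/d)² = 2 × (2.319 / 0.7889)² = 17.29.
Round up to the next whole unit.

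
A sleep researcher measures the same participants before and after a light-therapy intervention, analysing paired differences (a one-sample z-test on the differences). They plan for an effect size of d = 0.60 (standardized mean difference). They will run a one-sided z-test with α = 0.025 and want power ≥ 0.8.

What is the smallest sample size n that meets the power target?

n = 22

Set Φ(δ − 1.960) = 0.8; then δ − 1.960 = Φ⁻¹(0.8) = 0.842, giving δ = 2.802.
δ = d·√n ⇒ n = (δ/d)² = (2.802 / 0.60)² = 21.80.
Rounding up, n = 22.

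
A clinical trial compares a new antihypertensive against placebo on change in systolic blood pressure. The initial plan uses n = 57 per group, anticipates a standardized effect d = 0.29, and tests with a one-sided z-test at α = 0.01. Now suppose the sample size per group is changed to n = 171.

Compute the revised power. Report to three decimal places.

With n = 171 per group: δ = d·√(n/2) = 0.29 × √(171/2) = 2.6815. Critical value z_{0.01} = 2.326.
Revised power = P(Z > 2.326 − δ) = Φ(0.355) = 0.6388.

Power ≈ 0.639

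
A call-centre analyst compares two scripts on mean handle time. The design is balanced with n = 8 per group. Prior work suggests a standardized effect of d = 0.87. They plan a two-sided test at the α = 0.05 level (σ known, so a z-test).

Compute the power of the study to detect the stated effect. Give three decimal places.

Noncentrality parameter: δ = d·√(n/2) = 0.87 × √(8/2) = 1.7400
Critical value for a two-sided test at α = 0.05: z_{α/2} = 1.960.
Power = Φ(δ − 1.960) + Φ(−δ − 1.960) = Φ(-0.220) + Φ(-3.700) = 0.4129 + 0.0001 = 0.4131.

Power ≈ 0.413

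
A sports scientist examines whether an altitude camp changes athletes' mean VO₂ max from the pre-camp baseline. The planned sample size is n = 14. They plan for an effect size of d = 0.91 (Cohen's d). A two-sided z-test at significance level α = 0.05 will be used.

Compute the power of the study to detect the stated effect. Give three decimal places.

Noncentrality parameter: δ = d·√n = 0.91 × √14 = 3.4049
Two-sided α = 0.05 → critical value z_{0.025} = 1.960.
Power = Φ(δ − 1.960) + Φ(−δ − 1.960) = Φ(1.445) + Φ(-5.365) = 0.9258 + 0.0000 = 0.9258.

Power ≈ 0.926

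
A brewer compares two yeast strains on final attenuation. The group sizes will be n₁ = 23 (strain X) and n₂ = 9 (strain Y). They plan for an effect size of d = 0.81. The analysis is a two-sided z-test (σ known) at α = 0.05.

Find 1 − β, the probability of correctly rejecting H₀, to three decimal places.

Noncentrality parameter: δ = d / √(1/n₁ + 1/n₂) = 0.81 / √(1/23 + 1/9) = 2.0601
Two-sided α = 0.05 → critical value z_{0.025} = 1.960.
Power = Φ(δ − 1.960) + Φ(−δ − 1.960) = Φ(0.100) + Φ(-4.020) = 0.5399 + 0.0000 = 0.5399.

Power ≈ 0.540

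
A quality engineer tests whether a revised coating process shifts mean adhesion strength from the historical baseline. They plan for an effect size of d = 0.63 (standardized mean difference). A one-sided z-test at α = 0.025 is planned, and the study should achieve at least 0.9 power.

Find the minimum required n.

Set Φ(δ − 1.960) = 0.9; then δ − 1.960 = Φ⁻¹(0.9) = 1.282, giving δ = 3.242.
δ = d·√n ⇒ n = (δ/d)² = (3.242 / 0.63)² = 26.47.
Round up to the next whole unit.

n = 27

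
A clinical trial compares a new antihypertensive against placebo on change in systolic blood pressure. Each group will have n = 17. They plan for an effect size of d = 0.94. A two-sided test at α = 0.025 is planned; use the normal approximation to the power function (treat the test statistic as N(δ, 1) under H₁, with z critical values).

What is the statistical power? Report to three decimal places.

Power ≈ 0.691

Noncentrality parameter: δ = d·√(n/2) = 0.94 × √(17/2) = 2.7405
Critical value for a two-sided test at α = 0.025: z_{α/2} = 2.241.
Power = Φ(δ − 2.241) + Φ(−δ − 2.241) = Φ(0.499) + Φ(-4.982) = 0.6912 + 0.0000 = 0.6912.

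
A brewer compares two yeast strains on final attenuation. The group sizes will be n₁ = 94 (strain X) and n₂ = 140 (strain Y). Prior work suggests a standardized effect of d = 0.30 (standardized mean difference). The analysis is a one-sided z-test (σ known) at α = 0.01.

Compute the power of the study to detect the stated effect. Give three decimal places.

Noncentrality parameter: δ = d / √(1/n₁ + 1/n₂) = 0.30 / √(1/94 + 1/140) = 2.2498
Critical value for a one-sided test at α = 0.01: z_α = 2.326.
Power = P(Z > 2.326 − δ) = Φ(-0.077) = 0.4695.

Power ≈ 0.469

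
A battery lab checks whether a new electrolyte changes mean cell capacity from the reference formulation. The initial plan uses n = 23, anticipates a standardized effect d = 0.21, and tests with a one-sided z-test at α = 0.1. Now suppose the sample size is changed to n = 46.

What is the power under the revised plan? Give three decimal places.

Power ≈ 0.557

With n = 46: δ = d·√n = 0.21 × √46 = 1.4243. Critical value z_{0.1} = 1.282.
Revised power = Φ(δ − 1.282) = Φ(0.143) = 0.5568.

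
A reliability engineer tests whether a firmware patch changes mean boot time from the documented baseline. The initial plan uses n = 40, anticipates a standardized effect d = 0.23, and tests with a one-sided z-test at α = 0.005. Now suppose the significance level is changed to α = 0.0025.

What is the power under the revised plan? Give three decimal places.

δ = d·√n = 0.23 × √40 = 1.4546 (unchanged). New critical value: z_{0.0025} = 2.807.
Revised power = P(Z > 2.807 − δ) = Φ(-1.352) = 0.0881.

Power ≈ 0.088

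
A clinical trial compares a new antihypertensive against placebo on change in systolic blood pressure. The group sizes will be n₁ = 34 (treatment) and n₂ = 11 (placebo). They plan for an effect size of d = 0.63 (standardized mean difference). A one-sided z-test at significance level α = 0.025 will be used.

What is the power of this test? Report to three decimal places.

Power ≈ 0.443

Noncentrality parameter: δ = d / √(1/n₁ + 1/n₂) = 0.63 / √(1/34 + 1/11) = 1.8162
Critical value for a one-sided test at α = 0.025: z_α = 1.960.
Power = Φ(δ − 1.960) = Φ(-0.144) = 0.4429.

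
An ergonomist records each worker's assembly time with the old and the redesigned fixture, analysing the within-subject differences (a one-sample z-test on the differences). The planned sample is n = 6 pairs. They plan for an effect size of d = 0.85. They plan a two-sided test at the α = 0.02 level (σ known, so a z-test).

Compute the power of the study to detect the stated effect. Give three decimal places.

Noncentrality parameter: δ = d·√n = 0.85 × √6 = 2.0821
Two-sided α = 0.02 → critical value z_{0.01} = 2.326.
Power = Φ(δ − 2.326) + Φ(−δ − 2.326) = Φ(-0.244) + Φ(-4.408) = 0.4035 + 0.0000 = 0.4035.

Power ≈ 0.404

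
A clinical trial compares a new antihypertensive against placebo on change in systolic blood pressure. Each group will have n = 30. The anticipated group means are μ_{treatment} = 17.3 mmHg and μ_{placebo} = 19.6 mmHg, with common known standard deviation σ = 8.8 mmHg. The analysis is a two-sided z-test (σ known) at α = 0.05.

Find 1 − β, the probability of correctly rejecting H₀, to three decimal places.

Power ≈ 0.173

Standardized effect: d = |μ_{treatment} − μ_{placebo}| / σ = |17.3 − 19.6| / 8.8 = 0.2614
Noncentrality parameter: δ = d·√(n/2) = 0.2614 × √(30/2) = 1.0123
Two-sided α = 0.05 → critical value z_{0.025} = 1.960.
Power = Φ(δ − 1.960) + Φ(−δ − 1.960) = Φ(-0.948) + Φ(-2.972) = 0.1716 + 0.0015 = 0.1731.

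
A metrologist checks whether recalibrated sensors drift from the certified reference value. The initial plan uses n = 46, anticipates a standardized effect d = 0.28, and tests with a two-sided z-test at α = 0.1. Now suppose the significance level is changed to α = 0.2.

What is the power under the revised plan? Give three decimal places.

Power ≈ 0.732

δ = d·√n = 0.28 × √46 = 1.8991 (unchanged). New critical value: z_{0.1} = 1.282.
Revised power = Φ(δ − 1.282) + Φ(−δ − 1.282) = Φ(0.618) + Φ(-3.181) = 0.7315 + 0.0007 = 0.7323.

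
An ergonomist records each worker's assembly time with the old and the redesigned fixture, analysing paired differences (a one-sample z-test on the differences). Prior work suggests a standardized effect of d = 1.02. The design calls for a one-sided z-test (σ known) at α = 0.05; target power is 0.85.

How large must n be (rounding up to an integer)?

For power 0.85 need Φ(δ − z_{0.05}) = 0.85, so δ = z_{0.05} + z_{0.15} = 1.645 + 1.036 = 2.681.
δ = d·√n ⇒ n = (δ/d)² = (2.681 / 1.02)² = 6.91.
Rounding up, n = 7.

n = 7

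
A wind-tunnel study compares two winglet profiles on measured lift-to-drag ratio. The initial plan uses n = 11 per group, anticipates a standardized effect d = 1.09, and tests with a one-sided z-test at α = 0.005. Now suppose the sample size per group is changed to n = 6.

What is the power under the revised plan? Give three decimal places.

With n = 6 per group: δ = d·√(n/2) = 1.09 × √(6/2) = 1.8879. Critical value z_{0.005} = 2.576.
Revised power = Φ(δ − 2.576) = Φ(-0.688) = 0.2458.

Power ≈ 0.246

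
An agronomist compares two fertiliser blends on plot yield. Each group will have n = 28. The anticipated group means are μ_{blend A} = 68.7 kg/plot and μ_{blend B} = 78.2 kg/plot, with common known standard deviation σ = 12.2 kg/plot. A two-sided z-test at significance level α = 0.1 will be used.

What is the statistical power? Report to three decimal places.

Power ≈ 0.898

Standardized effect: d = |μ_{blend A} − μ_{blend B}| / σ = |68.7 − 78.2| / 12.2 = 0.7787
Noncentrality parameter: δ = d·√(n/2) = 0.7787 × √(28/2) = 2.9136
Critical value for a two-sided test at α = 0.1: z_{α/2} = 1.645.
Power = Φ(δ − 1.645) + Φ(−δ − 1.645) = Φ(1.269) + Φ(-4.558) = 0.8977 + 0.0000 = 0.8977.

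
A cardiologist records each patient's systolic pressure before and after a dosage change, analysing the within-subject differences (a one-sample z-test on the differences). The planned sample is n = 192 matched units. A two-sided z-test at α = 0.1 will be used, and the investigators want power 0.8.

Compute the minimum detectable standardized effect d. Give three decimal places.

d ≈ 0.179

Need Φ(δ − 1.645) = 0.8, so δ = 1.645 + 0.842 = 2.486.
(Lower-tail contribution to power is negligible for δ > 0.)
δ = d·√n ⇒ d = δ/√n = 2.486/√192 = 0.1794.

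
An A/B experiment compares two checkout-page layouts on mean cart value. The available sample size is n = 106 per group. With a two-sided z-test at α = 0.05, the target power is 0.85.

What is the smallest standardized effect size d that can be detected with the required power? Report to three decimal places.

d ≈ 0.412

Need Φ(δ − 1.960) = 0.85, so δ = 1.960 + 1.036 = 2.996.
(Lower-tail contribution to power is negligible for δ > 0.)
δ = d·√(n/2) ⇒ d = δ/√(n/2) = 2.996/√(106/2) = 0.4116.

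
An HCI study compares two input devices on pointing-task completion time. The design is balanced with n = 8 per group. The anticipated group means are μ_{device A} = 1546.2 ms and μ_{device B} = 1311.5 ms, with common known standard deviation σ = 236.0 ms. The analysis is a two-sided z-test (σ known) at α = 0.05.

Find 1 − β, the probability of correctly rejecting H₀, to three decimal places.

Standardized effect: d = |μ_{device A} − μ_{device B}| / σ = |1546.2 − 1311.5| / 236.0 = 0.9945
Noncentrality parameter: δ = d·√(n/2) = 0.9945 × √(8/2) = 1.9890
Critical value for a two-sided test at α = 0.05: z_{α/2} = 1.960.
Power = Φ(δ − 1.960) + Φ(−δ − 1.960) = Φ(0.029) + Φ(-3.949) = 0.5116 + 0.0000 = 0.5116.

Power ≈ 0.512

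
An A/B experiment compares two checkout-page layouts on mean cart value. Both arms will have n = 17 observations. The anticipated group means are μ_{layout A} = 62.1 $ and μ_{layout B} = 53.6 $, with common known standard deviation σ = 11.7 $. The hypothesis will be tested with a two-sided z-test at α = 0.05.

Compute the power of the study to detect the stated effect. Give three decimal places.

Power ≈ 0.563

Standardized effect: d = |μ_{layout A} − μ_{layout B}| / σ = |62.1 − 53.6| / 11.7 = 0.7265
Noncentrality parameter: δ = d·√(n/2) = 0.7265 × √(17/2) = 2.1181
Two-sided α = 0.05 → critical value z_{0.025} = 1.960.
Power = Φ(δ − 1.960) + Φ(−δ − 1.960) = Φ(0.158) + Φ(-4.078) = 0.5628 + 0.0000 = 0.5628.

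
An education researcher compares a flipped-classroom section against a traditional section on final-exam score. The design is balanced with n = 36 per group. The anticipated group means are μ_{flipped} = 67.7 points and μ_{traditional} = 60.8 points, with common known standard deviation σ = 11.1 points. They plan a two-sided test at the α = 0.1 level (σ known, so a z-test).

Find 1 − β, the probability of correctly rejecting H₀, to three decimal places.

Standardized effect: d = |μ_{flipped} − μ_{traditional}| / σ = |67.7 − 60.8| / 11.1 = 0.6216
Noncentrality parameter: δ = d·√(n/2) = 0.6216 × √(36/2) = 2.6373
Critical value for a two-sided test at α = 0.1: z_{α/2} = 1.645.
Power = Φ(δ − 1.645) + Φ(−δ − 1.645) = Φ(0.992) + Φ(-4.282) = 0.8395 + 0.0000 = 0.8395.

Power ≈ 0.840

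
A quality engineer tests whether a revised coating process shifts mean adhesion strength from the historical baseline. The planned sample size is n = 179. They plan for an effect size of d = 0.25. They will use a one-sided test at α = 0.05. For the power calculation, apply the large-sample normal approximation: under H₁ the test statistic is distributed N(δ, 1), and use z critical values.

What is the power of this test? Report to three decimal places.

Noncentrality parameter: δ = d·√n = 0.25 × √179 = 3.3448
One-sided α = 0.05 → critical value z_{0.05} = 1.645.
Power = P(Z > 1.645 − δ) = Φ(1.700) = 0.9554.

Power ≈ 0.955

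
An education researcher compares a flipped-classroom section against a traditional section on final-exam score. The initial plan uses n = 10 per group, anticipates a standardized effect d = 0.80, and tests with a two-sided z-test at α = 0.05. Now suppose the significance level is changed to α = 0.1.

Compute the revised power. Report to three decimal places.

δ = d·√(n/2) = 0.80 × √(10/2) = 1.7889 (unchanged). New critical value: z_{0.05} = 1.645.
Revised power = Φ(δ − 1.645) + Φ(−δ − 1.645) = Φ(0.144) + Φ(-3.434) = 0.5573 + 0.0003 = 0.5575.

Power ≈ 0.558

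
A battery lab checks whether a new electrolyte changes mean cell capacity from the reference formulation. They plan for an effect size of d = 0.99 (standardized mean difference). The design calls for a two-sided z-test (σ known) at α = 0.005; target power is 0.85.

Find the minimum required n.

n = 16

Set Φ(δ − 2.807) = 0.85; then δ − 2.807 = Φ⁻¹(0.85) = 1.036, giving δ = 3.843.
(Ignoring the negligible lower-tail rejection probability gives the usual closed-form inversion.)
δ = d·√n ⇒ n = (δ/d)² = (3.843 / 0.99)² = 15.07.
Round up to the next whole unit.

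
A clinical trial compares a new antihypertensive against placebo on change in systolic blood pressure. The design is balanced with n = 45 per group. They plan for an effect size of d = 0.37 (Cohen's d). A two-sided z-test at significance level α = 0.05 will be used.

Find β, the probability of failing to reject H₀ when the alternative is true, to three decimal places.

β ≈ 0.581

Noncentrality parameter: δ = d·√(n/2) = 0.37 × √(45/2) = 1.7551
Two-sided α = 0.05 → critical value z_{0.025} = 1.960.
Power = Φ(δ − 1.960) + Φ(−δ − 1.960) = Φ(-0.205) + Φ(-3.715) = 0.4188 + 0.0001 = 0.4189.
Type II error: β = 1 − power = 1 − 0.4189 = 0.5811.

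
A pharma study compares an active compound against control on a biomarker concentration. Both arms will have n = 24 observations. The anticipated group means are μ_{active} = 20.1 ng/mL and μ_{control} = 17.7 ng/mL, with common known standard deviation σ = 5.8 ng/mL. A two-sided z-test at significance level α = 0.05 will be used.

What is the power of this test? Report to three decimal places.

Power ≈ 0.300

Standardized effect: d = |μ_{active} − μ_{control}| / σ = |20.1 − 17.7| / 5.8 = 0.4138
Noncentrality parameter: δ = d·√(n/2) = 0.4138 × √(24/2) = 1.4334
Critical value for a two-sided test at α = 0.05: z_{α/2} = 1.960.
Power = Φ(δ − 1.960) + Φ(−δ − 1.960) = Φ(-0.527) + Φ(-3.393) = 0.2993 + 0.0003 = 0.2996.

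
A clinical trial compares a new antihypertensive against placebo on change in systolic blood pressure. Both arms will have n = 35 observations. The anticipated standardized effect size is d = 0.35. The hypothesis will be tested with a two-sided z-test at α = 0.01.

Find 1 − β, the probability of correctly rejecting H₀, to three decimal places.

Noncentrality parameter: δ = d·√(n/2) = 0.35 × √(35/2) = 1.4642
Two-sided α = 0.01 → critical value z_{0.005} = 2.576.
Power = Φ(δ − 2.576) + Φ(−δ − 2.576) = Φ(-1.112) + Φ(-4.040) = 0.1331 + 0.0000 = 0.1332.

Power ≈ 0.133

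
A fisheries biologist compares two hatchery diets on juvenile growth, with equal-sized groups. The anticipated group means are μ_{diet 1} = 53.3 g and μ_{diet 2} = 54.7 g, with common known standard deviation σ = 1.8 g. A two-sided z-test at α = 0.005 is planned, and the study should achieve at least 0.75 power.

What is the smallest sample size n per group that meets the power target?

n = 41 per group

Standardized effect: d = |μ_{diet 1} − μ_{diet 2}| / σ = |53.3 − 54.7| / 1.8 = 0.7778
Set Φ(δ − 2.807) = 0.75; then δ − 2.807 = Φ⁻¹(0.75) = 0.674, giving δ = 3.482.
(Ignoring the negligible lower-tail rejection probability gives the usual closed-form inversion.)
δ = d·√(n/2) ⇒ n = 2(δ/d)² = 2 × (3.482 / 0.7778)² = 40.07.
Round up to the next whole unit.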